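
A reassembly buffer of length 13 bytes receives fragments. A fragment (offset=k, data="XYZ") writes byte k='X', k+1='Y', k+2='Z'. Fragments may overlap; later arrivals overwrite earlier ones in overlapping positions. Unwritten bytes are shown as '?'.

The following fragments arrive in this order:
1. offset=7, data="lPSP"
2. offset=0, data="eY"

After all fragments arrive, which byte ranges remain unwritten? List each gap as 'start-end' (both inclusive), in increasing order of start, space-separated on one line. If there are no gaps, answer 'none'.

Fragment 1: offset=7 len=4
Fragment 2: offset=0 len=2
Gaps: 2-6 11-12

Answer: 2-6 11-12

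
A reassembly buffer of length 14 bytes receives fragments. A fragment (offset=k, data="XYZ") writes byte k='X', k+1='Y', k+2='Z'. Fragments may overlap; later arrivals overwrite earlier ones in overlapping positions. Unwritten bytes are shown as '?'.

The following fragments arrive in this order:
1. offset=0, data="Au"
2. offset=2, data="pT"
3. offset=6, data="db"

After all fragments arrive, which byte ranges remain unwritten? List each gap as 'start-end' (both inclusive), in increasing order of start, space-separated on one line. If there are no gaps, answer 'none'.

Answer: 4-5 8-13

Derivation:
Fragment 1: offset=0 len=2
Fragment 2: offset=2 len=2
Fragment 3: offset=6 len=2
Gaps: 4-5 8-13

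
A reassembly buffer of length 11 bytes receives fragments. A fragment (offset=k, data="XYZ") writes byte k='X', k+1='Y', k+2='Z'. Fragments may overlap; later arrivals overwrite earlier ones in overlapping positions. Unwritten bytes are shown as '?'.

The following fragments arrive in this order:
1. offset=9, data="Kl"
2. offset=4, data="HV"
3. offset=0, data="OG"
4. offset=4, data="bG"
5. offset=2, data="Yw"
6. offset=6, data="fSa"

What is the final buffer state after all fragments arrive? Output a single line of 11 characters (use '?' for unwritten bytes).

Answer: OGYwbGfSaKl

Derivation:
Fragment 1: offset=9 data="Kl" -> buffer=?????????Kl
Fragment 2: offset=4 data="HV" -> buffer=????HV???Kl
Fragment 3: offset=0 data="OG" -> buffer=OG??HV???Kl
Fragment 4: offset=4 data="bG" -> buffer=OG??bG???Kl
Fragment 5: offset=2 data="Yw" -> buffer=OGYwbG???Kl
Fragment 6: offset=6 data="fSa" -> buffer=OGYwbGfSaKl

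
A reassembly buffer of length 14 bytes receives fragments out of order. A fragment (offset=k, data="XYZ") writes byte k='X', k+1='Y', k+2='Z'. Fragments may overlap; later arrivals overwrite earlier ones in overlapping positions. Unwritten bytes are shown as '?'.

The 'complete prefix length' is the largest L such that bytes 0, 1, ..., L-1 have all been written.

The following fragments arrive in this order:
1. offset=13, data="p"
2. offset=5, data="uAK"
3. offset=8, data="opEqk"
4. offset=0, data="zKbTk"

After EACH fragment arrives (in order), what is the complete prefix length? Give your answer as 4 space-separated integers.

Fragment 1: offset=13 data="p" -> buffer=?????????????p -> prefix_len=0
Fragment 2: offset=5 data="uAK" -> buffer=?????uAK?????p -> prefix_len=0
Fragment 3: offset=8 data="opEqk" -> buffer=?????uAKopEqkp -> prefix_len=0
Fragment 4: offset=0 data="zKbTk" -> buffer=zKbTkuAKopEqkp -> prefix_len=14

Answer: 0 0 0 14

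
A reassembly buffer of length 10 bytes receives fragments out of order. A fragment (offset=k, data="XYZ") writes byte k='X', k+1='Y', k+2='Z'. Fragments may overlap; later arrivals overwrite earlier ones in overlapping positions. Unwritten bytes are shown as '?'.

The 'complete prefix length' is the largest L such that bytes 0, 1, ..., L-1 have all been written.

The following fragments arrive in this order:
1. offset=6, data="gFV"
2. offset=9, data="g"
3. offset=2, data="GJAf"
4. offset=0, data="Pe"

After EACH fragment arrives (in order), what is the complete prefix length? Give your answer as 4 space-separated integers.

Answer: 0 0 0 10

Derivation:
Fragment 1: offset=6 data="gFV" -> buffer=??????gFV? -> prefix_len=0
Fragment 2: offset=9 data="g" -> buffer=??????gFVg -> prefix_len=0
Fragment 3: offset=2 data="GJAf" -> buffer=??GJAfgFVg -> prefix_len=0
Fragment 4: offset=0 data="Pe" -> buffer=PeGJAfgFVg -> prefix_len=10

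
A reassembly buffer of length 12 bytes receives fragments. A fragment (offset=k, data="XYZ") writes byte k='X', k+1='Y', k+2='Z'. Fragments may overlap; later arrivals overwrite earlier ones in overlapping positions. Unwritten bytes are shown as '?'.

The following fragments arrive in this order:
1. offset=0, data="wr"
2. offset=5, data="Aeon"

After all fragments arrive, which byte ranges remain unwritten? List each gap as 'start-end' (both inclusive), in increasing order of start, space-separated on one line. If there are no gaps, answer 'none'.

Answer: 2-4 9-11

Derivation:
Fragment 1: offset=0 len=2
Fragment 2: offset=5 len=4
Gaps: 2-4 9-11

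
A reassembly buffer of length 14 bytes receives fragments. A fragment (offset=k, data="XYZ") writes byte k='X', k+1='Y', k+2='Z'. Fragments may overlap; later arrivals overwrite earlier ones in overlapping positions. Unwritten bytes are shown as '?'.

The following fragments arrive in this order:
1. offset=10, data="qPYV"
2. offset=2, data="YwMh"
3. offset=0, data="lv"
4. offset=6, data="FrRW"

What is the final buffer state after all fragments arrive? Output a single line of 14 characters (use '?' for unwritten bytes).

Answer: lvYwMhFrRWqPYV

Derivation:
Fragment 1: offset=10 data="qPYV" -> buffer=??????????qPYV
Fragment 2: offset=2 data="YwMh" -> buffer=??YwMh????qPYV
Fragment 3: offset=0 data="lv" -> buffer=lvYwMh????qPYV
Fragment 4: offset=6 data="FrRW" -> buffer=lvYwMhFrRWqPYV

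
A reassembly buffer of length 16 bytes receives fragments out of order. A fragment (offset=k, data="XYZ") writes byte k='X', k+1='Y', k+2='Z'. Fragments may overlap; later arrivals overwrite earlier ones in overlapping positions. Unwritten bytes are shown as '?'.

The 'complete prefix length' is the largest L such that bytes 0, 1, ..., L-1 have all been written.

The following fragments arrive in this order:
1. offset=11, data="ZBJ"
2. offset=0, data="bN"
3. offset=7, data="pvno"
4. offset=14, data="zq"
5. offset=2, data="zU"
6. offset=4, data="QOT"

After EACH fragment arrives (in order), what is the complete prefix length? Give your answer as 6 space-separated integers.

Answer: 0 2 2 2 4 16

Derivation:
Fragment 1: offset=11 data="ZBJ" -> buffer=???????????ZBJ?? -> prefix_len=0
Fragment 2: offset=0 data="bN" -> buffer=bN?????????ZBJ?? -> prefix_len=2
Fragment 3: offset=7 data="pvno" -> buffer=bN?????pvnoZBJ?? -> prefix_len=2
Fragment 4: offset=14 data="zq" -> buffer=bN?????pvnoZBJzq -> prefix_len=2
Fragment 5: offset=2 data="zU" -> buffer=bNzU???pvnoZBJzq -> prefix_len=4
Fragment 6: offset=4 data="QOT" -> buffer=bNzUQOTpvnoZBJzq -> prefix_len=16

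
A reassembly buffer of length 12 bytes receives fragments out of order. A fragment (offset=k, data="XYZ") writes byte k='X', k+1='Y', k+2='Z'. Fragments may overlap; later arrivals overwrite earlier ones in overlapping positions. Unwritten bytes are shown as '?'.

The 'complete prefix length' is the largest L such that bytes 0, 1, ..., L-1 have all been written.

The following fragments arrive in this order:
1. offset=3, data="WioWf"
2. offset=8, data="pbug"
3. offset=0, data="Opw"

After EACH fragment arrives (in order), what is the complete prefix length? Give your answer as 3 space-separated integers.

Answer: 0 0 12

Derivation:
Fragment 1: offset=3 data="WioWf" -> buffer=???WioWf???? -> prefix_len=0
Fragment 2: offset=8 data="pbug" -> buffer=???WioWfpbug -> prefix_len=0
Fragment 3: offset=0 data="Opw" -> buffer=OpwWioWfpbug -> prefix_len=12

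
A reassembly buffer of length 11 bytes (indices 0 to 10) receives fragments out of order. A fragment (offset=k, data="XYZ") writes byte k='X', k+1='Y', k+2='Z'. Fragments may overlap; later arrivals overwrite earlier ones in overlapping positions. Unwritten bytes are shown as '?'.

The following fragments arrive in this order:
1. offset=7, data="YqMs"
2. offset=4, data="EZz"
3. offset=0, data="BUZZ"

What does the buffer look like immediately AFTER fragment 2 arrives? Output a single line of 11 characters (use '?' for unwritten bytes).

Answer: ????EZzYqMs

Derivation:
Fragment 1: offset=7 data="YqMs" -> buffer=???????YqMs
Fragment 2: offset=4 data="EZz" -> buffer=????EZzYqMs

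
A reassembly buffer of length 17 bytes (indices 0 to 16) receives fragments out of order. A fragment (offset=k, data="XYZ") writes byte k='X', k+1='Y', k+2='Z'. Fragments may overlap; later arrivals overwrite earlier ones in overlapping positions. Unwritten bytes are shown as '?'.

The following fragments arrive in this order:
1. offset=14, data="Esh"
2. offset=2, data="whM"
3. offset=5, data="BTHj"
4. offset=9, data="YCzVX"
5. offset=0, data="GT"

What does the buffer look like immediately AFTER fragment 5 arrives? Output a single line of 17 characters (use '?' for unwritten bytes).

Fragment 1: offset=14 data="Esh" -> buffer=??????????????Esh
Fragment 2: offset=2 data="whM" -> buffer=??whM?????????Esh
Fragment 3: offset=5 data="BTHj" -> buffer=??whMBTHj?????Esh
Fragment 4: offset=9 data="YCzVX" -> buffer=??whMBTHjYCzVXEsh
Fragment 5: offset=0 data="GT" -> buffer=GTwhMBTHjYCzVXEsh

Answer: GTwhMBTHjYCzVXEsh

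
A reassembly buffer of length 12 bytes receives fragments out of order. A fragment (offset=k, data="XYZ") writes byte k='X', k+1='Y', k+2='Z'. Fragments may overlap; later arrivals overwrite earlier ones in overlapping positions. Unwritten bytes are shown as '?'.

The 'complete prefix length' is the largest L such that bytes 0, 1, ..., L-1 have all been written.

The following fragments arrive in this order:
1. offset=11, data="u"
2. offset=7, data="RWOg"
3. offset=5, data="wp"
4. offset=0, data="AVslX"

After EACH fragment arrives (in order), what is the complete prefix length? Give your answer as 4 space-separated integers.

Answer: 0 0 0 12

Derivation:
Fragment 1: offset=11 data="u" -> buffer=???????????u -> prefix_len=0
Fragment 2: offset=7 data="RWOg" -> buffer=???????RWOgu -> prefix_len=0
Fragment 3: offset=5 data="wp" -> buffer=?????wpRWOgu -> prefix_len=0
Fragment 4: offset=0 data="AVslX" -> buffer=AVslXwpRWOgu -> prefix_len=12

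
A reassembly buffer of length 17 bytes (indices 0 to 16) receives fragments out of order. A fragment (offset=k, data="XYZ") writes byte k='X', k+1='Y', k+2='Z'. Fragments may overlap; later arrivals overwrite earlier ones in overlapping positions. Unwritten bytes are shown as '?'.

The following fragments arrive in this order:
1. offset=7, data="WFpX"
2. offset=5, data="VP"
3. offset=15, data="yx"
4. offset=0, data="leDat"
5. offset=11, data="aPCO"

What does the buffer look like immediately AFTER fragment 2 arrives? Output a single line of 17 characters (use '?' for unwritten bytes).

Answer: ?????VPWFpX??????

Derivation:
Fragment 1: offset=7 data="WFpX" -> buffer=???????WFpX??????
Fragment 2: offset=5 data="VP" -> buffer=?????VPWFpX??????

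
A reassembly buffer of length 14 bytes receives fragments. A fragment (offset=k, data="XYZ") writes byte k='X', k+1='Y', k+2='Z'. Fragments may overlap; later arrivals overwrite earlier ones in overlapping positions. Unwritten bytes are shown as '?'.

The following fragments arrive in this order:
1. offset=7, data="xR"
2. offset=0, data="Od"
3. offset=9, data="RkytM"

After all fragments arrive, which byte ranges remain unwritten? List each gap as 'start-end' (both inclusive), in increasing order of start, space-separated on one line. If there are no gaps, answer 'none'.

Fragment 1: offset=7 len=2
Fragment 2: offset=0 len=2
Fragment 3: offset=9 len=5
Gaps: 2-6

Answer: 2-6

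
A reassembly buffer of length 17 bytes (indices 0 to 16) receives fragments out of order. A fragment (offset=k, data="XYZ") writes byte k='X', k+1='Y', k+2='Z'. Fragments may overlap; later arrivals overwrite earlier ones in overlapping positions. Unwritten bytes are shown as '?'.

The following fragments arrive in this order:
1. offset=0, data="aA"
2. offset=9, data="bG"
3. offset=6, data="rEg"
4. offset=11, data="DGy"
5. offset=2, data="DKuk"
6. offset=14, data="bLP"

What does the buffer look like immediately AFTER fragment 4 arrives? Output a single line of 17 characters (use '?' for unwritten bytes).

Fragment 1: offset=0 data="aA" -> buffer=aA???????????????
Fragment 2: offset=9 data="bG" -> buffer=aA???????bG??????
Fragment 3: offset=6 data="rEg" -> buffer=aA????rEgbG??????
Fragment 4: offset=11 data="DGy" -> buffer=aA????rEgbGDGy???

Answer: aA????rEgbGDGy???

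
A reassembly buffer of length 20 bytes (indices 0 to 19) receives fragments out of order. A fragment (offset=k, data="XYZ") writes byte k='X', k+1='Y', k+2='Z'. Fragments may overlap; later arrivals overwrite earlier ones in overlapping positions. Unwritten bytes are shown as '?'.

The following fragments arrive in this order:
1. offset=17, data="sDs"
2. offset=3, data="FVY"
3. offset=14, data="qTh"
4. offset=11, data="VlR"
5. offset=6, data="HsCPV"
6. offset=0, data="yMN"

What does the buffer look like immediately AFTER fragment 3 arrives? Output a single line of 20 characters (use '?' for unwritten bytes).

Fragment 1: offset=17 data="sDs" -> buffer=?????????????????sDs
Fragment 2: offset=3 data="FVY" -> buffer=???FVY???????????sDs
Fragment 3: offset=14 data="qTh" -> buffer=???FVY????????qThsDs

Answer: ???FVY????????qThsDs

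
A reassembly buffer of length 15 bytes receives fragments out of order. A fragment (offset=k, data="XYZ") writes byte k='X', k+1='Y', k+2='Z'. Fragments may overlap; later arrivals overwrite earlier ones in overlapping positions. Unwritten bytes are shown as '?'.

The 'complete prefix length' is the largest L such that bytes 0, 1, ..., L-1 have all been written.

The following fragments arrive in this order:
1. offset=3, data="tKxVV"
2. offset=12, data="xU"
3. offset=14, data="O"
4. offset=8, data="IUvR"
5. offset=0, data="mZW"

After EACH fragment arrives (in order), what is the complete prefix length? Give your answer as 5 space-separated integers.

Fragment 1: offset=3 data="tKxVV" -> buffer=???tKxVV??????? -> prefix_len=0
Fragment 2: offset=12 data="xU" -> buffer=???tKxVV????xU? -> prefix_len=0
Fragment 3: offset=14 data="O" -> buffer=???tKxVV????xUO -> prefix_len=0
Fragment 4: offset=8 data="IUvR" -> buffer=???tKxVVIUvRxUO -> prefix_len=0
Fragment 5: offset=0 data="mZW" -> buffer=mZWtKxVVIUvRxUO -> prefix_len=15

Answer: 0 0 0 0 15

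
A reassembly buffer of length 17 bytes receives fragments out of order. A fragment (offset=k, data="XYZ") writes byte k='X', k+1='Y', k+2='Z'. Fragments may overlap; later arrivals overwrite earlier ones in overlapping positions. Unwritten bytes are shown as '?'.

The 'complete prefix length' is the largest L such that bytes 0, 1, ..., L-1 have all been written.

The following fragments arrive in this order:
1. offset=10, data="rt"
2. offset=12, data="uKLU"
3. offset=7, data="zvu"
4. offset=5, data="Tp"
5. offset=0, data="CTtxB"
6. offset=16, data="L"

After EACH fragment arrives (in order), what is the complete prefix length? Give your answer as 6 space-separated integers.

Answer: 0 0 0 0 16 17

Derivation:
Fragment 1: offset=10 data="rt" -> buffer=??????????rt????? -> prefix_len=0
Fragment 2: offset=12 data="uKLU" -> buffer=??????????rtuKLU? -> prefix_len=0
Fragment 3: offset=7 data="zvu" -> buffer=???????zvurtuKLU? -> prefix_len=0
Fragment 4: offset=5 data="Tp" -> buffer=?????TpzvurtuKLU? -> prefix_len=0
Fragment 5: offset=0 data="CTtxB" -> buffer=CTtxBTpzvurtuKLU? -> prefix_len=16
Fragment 6: offset=16 data="L" -> buffer=CTtxBTpzvurtuKLUL -> prefix_len=17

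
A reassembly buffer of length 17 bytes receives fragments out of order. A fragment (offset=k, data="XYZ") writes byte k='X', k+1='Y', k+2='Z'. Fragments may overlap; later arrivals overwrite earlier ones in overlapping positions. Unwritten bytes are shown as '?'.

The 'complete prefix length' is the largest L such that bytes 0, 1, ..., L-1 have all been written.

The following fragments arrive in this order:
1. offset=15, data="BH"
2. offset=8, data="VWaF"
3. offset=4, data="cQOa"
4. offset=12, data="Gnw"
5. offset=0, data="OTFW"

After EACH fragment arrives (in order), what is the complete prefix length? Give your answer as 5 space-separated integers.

Answer: 0 0 0 0 17

Derivation:
Fragment 1: offset=15 data="BH" -> buffer=???????????????BH -> prefix_len=0
Fragment 2: offset=8 data="VWaF" -> buffer=????????VWaF???BH -> prefix_len=0
Fragment 3: offset=4 data="cQOa" -> buffer=????cQOaVWaF???BH -> prefix_len=0
Fragment 4: offset=12 data="Gnw" -> buffer=????cQOaVWaFGnwBH -> prefix_len=0
Fragment 5: offset=0 data="OTFW" -> buffer=OTFWcQOaVWaFGnwBH -> prefix_len=17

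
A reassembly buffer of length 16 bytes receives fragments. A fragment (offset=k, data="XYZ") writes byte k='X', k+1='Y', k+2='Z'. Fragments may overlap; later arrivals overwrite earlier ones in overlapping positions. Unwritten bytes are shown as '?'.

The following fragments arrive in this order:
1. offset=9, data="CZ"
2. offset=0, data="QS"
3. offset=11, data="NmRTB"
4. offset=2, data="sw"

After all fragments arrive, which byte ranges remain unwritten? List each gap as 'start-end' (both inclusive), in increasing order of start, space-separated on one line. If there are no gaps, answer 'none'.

Fragment 1: offset=9 len=2
Fragment 2: offset=0 len=2
Fragment 3: offset=11 len=5
Fragment 4: offset=2 len=2
Gaps: 4-8

Answer: 4-8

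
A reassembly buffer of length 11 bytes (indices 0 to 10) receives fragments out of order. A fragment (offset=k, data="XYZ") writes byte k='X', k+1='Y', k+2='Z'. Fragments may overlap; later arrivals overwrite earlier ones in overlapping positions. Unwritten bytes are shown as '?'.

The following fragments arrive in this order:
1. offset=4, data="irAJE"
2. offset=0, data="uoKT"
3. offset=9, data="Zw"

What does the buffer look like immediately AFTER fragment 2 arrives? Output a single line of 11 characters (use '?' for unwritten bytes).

Answer: uoKTirAJE??

Derivation:
Fragment 1: offset=4 data="irAJE" -> buffer=????irAJE??
Fragment 2: offset=0 data="uoKT" -> buffer=uoKTirAJE??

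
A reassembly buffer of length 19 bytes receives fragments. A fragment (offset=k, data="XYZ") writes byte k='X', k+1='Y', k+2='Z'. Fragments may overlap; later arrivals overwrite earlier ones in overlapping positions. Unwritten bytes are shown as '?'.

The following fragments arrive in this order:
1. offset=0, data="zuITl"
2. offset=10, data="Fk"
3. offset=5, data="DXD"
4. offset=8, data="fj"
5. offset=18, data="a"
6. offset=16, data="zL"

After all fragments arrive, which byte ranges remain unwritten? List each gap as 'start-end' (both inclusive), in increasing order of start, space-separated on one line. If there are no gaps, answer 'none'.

Answer: 12-15

Derivation:
Fragment 1: offset=0 len=5
Fragment 2: offset=10 len=2
Fragment 3: offset=5 len=3
Fragment 4: offset=8 len=2
Fragment 5: offset=18 len=1
Fragment 6: offset=16 len=2
Gaps: 12-15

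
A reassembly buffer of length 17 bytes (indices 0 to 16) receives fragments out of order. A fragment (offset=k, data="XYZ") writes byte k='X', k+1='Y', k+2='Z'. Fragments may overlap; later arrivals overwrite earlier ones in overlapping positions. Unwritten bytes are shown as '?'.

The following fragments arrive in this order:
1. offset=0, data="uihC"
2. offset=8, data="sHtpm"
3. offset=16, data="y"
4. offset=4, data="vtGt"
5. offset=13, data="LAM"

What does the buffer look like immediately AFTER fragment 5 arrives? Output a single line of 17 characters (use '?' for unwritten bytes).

Answer: uihCvtGtsHtpmLAMy

Derivation:
Fragment 1: offset=0 data="uihC" -> buffer=uihC?????????????
Fragment 2: offset=8 data="sHtpm" -> buffer=uihC????sHtpm????
Fragment 3: offset=16 data="y" -> buffer=uihC????sHtpm???y
Fragment 4: offset=4 data="vtGt" -> buffer=uihCvtGtsHtpm???y
Fragment 5: offset=13 data="LAM" -> buffer=uihCvtGtsHtpmLAMy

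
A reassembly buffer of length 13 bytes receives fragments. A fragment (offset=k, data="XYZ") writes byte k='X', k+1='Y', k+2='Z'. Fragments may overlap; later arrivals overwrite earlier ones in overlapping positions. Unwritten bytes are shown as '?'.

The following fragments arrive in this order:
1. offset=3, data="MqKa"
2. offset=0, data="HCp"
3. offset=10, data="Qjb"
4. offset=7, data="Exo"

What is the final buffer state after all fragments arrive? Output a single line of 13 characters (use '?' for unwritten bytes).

Fragment 1: offset=3 data="MqKa" -> buffer=???MqKa??????
Fragment 2: offset=0 data="HCp" -> buffer=HCpMqKa??????
Fragment 3: offset=10 data="Qjb" -> buffer=HCpMqKa???Qjb
Fragment 4: offset=7 data="Exo" -> buffer=HCpMqKaExoQjb

Answer: HCpMqKaExoQjb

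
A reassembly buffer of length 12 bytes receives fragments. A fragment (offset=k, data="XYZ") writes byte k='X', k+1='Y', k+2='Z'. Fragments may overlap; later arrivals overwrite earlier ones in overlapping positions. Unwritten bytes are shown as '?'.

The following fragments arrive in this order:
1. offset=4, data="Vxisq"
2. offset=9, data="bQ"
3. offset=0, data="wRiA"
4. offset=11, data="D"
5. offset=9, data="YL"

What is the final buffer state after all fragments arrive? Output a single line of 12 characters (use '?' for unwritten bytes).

Answer: wRiAVxisqYLD

Derivation:
Fragment 1: offset=4 data="Vxisq" -> buffer=????Vxisq???
Fragment 2: offset=9 data="bQ" -> buffer=????VxisqbQ?
Fragment 3: offset=0 data="wRiA" -> buffer=wRiAVxisqbQ?
Fragment 4: offset=11 data="D" -> buffer=wRiAVxisqbQD
Fragment 5: offset=9 data="YL" -> buffer=wRiAVxisqYLD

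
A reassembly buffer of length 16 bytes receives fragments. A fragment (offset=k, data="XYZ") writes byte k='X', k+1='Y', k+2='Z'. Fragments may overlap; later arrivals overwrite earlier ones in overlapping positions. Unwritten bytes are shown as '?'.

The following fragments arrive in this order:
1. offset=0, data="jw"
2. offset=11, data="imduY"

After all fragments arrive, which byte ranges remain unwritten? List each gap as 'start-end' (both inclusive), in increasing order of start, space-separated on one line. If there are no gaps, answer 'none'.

Answer: 2-10

Derivation:
Fragment 1: offset=0 len=2
Fragment 2: offset=11 len=5
Gaps: 2-10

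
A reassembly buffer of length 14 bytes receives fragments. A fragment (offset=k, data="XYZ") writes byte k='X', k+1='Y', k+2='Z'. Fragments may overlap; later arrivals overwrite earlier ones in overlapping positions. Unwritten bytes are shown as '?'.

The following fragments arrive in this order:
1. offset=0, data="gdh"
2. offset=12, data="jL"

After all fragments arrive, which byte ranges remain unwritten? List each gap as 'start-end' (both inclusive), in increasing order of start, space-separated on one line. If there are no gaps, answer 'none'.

Answer: 3-11

Derivation:
Fragment 1: offset=0 len=3
Fragment 2: offset=12 len=2
Gaps: 3-11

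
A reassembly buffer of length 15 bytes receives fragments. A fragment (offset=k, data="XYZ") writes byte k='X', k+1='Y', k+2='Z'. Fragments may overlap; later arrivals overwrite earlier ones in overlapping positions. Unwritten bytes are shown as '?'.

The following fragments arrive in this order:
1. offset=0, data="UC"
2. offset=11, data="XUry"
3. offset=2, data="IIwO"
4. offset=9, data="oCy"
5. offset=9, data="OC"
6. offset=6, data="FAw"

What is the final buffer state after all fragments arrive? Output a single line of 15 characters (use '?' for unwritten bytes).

Fragment 1: offset=0 data="UC" -> buffer=UC?????????????
Fragment 2: offset=11 data="XUry" -> buffer=UC?????????XUry
Fragment 3: offset=2 data="IIwO" -> buffer=UCIIwO?????XUry
Fragment 4: offset=9 data="oCy" -> buffer=UCIIwO???oCyUry
Fragment 5: offset=9 data="OC" -> buffer=UCIIwO???OCyUry
Fragment 6: offset=6 data="FAw" -> buffer=UCIIwOFAwOCyUry

Answer: UCIIwOFAwOCyUry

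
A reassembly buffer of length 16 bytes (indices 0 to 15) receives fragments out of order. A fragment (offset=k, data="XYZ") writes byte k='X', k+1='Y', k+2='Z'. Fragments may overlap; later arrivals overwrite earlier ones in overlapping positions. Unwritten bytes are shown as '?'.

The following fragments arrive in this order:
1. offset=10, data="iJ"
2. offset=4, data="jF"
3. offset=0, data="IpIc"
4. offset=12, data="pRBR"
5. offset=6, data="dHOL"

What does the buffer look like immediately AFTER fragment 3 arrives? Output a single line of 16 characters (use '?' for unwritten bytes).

Answer: IpIcjF????iJ????

Derivation:
Fragment 1: offset=10 data="iJ" -> buffer=??????????iJ????
Fragment 2: offset=4 data="jF" -> buffer=????jF????iJ????
Fragment 3: offset=0 data="IpIc" -> buffer=IpIcjF????iJ????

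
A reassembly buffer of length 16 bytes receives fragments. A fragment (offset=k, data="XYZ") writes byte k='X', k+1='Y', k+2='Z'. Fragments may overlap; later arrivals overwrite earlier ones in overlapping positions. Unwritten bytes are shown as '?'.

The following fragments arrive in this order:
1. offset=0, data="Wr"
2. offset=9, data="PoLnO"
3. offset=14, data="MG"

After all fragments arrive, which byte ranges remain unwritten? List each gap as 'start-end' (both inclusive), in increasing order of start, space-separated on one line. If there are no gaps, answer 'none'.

Fragment 1: offset=0 len=2
Fragment 2: offset=9 len=5
Fragment 3: offset=14 len=2
Gaps: 2-8

Answer: 2-8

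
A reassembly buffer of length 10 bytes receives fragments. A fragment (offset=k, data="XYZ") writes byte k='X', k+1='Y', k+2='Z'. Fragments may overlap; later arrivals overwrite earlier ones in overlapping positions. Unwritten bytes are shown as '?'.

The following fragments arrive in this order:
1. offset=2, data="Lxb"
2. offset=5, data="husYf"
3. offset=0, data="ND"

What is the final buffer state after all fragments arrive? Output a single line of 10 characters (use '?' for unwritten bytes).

Answer: NDLxbhusYf

Derivation:
Fragment 1: offset=2 data="Lxb" -> buffer=??Lxb?????
Fragment 2: offset=5 data="husYf" -> buffer=??LxbhusYf
Fragment 3: offset=0 data="ND" -> buffer=NDLxbhusYf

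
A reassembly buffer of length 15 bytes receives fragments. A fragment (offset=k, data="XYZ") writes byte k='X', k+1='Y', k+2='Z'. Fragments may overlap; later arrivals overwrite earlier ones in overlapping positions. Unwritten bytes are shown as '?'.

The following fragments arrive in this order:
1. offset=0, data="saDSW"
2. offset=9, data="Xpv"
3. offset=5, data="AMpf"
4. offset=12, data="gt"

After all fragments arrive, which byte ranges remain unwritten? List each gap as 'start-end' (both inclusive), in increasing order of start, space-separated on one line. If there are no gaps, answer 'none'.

Answer: 14-14

Derivation:
Fragment 1: offset=0 len=5
Fragment 2: offset=9 len=3
Fragment 3: offset=5 len=4
Fragment 4: offset=12 len=2
Gaps: 14-14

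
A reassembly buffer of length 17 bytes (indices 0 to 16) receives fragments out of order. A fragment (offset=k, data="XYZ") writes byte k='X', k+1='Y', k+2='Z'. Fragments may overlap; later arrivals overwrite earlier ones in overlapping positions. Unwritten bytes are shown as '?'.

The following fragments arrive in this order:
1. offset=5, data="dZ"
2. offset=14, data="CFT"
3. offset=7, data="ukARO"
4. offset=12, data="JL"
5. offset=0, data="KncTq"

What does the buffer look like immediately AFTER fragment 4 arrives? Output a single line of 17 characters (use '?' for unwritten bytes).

Answer: ?????dZukAROJLCFT

Derivation:
Fragment 1: offset=5 data="dZ" -> buffer=?????dZ??????????
Fragment 2: offset=14 data="CFT" -> buffer=?????dZ???????CFT
Fragment 3: offset=7 data="ukARO" -> buffer=?????dZukARO??CFT
Fragment 4: offset=12 data="JL" -> buffer=?????dZukAROJLCFT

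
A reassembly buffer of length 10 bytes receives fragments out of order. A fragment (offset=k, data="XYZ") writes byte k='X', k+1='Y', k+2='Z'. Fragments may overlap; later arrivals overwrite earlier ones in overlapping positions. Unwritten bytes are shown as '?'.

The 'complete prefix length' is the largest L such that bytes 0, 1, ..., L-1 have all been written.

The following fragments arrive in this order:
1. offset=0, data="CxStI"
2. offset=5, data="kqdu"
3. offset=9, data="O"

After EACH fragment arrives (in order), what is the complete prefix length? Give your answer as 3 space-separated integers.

Answer: 5 9 10

Derivation:
Fragment 1: offset=0 data="CxStI" -> buffer=CxStI????? -> prefix_len=5
Fragment 2: offset=5 data="kqdu" -> buffer=CxStIkqdu? -> prefix_len=9
Fragment 3: offset=9 data="O" -> buffer=CxStIkqduO -> prefix_len=10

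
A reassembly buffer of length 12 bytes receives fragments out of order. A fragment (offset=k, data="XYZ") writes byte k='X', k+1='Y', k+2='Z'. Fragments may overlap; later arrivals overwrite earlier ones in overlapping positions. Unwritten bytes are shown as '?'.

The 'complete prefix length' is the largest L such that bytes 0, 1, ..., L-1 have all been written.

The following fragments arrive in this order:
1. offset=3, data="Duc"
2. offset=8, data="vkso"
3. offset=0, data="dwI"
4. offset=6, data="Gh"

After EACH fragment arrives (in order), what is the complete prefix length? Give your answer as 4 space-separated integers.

Answer: 0 0 6 12

Derivation:
Fragment 1: offset=3 data="Duc" -> buffer=???Duc?????? -> prefix_len=0
Fragment 2: offset=8 data="vkso" -> buffer=???Duc??vkso -> prefix_len=0
Fragment 3: offset=0 data="dwI" -> buffer=dwIDuc??vkso -> prefix_len=6
Fragment 4: offset=6 data="Gh" -> buffer=dwIDucGhvkso -> prefix_len=12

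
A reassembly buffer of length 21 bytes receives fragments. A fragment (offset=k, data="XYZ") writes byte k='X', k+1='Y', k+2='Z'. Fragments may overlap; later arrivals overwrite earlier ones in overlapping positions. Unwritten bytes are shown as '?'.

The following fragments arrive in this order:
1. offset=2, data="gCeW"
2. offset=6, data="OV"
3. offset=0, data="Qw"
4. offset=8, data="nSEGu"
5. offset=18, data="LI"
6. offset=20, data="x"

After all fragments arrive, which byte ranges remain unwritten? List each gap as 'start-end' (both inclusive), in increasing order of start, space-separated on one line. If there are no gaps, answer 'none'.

Fragment 1: offset=2 len=4
Fragment 2: offset=6 len=2
Fragment 3: offset=0 len=2
Fragment 4: offset=8 len=5
Fragment 5: offset=18 len=2
Fragment 6: offset=20 len=1
Gaps: 13-17

Answer: 13-17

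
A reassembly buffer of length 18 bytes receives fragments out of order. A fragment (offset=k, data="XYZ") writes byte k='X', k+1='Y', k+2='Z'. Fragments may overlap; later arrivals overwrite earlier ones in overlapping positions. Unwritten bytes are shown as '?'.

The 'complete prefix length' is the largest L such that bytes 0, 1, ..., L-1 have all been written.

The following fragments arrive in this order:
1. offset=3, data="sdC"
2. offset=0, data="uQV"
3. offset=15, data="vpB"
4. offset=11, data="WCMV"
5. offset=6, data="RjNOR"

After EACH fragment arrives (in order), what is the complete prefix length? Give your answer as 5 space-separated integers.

Fragment 1: offset=3 data="sdC" -> buffer=???sdC???????????? -> prefix_len=0
Fragment 2: offset=0 data="uQV" -> buffer=uQVsdC???????????? -> prefix_len=6
Fragment 3: offset=15 data="vpB" -> buffer=uQVsdC?????????vpB -> prefix_len=6
Fragment 4: offset=11 data="WCMV" -> buffer=uQVsdC?????WCMVvpB -> prefix_len=6
Fragment 5: offset=6 data="RjNOR" -> buffer=uQVsdCRjNORWCMVvpB -> prefix_len=18

Answer: 0 6 6 6 18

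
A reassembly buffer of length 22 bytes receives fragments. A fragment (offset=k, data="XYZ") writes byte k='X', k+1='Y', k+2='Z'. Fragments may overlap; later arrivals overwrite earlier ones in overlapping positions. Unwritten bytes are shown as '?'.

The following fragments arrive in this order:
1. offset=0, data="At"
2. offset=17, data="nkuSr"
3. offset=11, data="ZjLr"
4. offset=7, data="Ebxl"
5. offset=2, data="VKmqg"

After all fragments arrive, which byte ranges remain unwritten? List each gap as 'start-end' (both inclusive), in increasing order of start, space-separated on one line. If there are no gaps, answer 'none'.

Answer: 15-16

Derivation:
Fragment 1: offset=0 len=2
Fragment 2: offset=17 len=5
Fragment 3: offset=11 len=4
Fragment 4: offset=7 len=4
Fragment 5: offset=2 len=5
Gaps: 15-16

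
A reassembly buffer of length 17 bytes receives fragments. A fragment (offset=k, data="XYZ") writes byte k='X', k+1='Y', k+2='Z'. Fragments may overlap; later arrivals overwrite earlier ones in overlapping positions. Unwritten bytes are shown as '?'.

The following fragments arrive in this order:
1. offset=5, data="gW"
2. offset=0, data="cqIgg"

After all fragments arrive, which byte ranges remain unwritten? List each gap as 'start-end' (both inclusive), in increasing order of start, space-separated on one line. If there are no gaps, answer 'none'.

Answer: 7-16

Derivation:
Fragment 1: offset=5 len=2
Fragment 2: offset=0 len=5
Gaps: 7-16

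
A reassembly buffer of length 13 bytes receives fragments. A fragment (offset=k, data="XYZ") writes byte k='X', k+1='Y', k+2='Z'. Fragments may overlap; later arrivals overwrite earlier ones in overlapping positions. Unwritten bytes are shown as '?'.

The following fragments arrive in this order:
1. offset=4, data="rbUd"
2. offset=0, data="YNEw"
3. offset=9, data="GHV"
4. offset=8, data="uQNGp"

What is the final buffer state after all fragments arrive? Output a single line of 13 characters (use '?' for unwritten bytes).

Answer: YNEwrbUduQNGp

Derivation:
Fragment 1: offset=4 data="rbUd" -> buffer=????rbUd?????
Fragment 2: offset=0 data="YNEw" -> buffer=YNEwrbUd?????
Fragment 3: offset=9 data="GHV" -> buffer=YNEwrbUd?GHV?
Fragment 4: offset=8 data="uQNGp" -> buffer=YNEwrbUduQNGp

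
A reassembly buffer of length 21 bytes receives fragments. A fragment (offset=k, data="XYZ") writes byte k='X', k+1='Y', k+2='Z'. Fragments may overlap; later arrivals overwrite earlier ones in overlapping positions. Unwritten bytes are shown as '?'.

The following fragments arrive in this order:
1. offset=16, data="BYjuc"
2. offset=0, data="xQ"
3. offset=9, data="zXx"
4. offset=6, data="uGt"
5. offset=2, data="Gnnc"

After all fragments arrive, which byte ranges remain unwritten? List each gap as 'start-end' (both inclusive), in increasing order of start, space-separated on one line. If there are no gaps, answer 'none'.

Fragment 1: offset=16 len=5
Fragment 2: offset=0 len=2
Fragment 3: offset=9 len=3
Fragment 4: offset=6 len=3
Fragment 5: offset=2 len=4
Gaps: 12-15

Answer: 12-15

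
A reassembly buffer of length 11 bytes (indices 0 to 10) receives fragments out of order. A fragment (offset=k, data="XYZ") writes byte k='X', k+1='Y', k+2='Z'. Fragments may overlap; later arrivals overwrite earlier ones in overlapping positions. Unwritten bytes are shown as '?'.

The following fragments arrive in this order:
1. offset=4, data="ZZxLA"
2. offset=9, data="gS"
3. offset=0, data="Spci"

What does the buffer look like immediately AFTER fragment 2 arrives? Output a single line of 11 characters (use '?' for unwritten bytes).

Answer: ????ZZxLAgS

Derivation:
Fragment 1: offset=4 data="ZZxLA" -> buffer=????ZZxLA??
Fragment 2: offset=9 data="gS" -> buffer=????ZZxLAgS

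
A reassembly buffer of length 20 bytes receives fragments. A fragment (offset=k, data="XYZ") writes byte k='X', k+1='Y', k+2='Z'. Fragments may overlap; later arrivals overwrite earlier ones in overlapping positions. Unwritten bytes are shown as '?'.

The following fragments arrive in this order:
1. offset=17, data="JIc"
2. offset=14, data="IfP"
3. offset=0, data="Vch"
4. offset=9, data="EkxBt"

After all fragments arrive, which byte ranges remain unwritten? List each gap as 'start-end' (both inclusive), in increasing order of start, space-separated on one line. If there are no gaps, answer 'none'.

Answer: 3-8

Derivation:
Fragment 1: offset=17 len=3
Fragment 2: offset=14 len=3
Fragment 3: offset=0 len=3
Fragment 4: offset=9 len=5
Gaps: 3-8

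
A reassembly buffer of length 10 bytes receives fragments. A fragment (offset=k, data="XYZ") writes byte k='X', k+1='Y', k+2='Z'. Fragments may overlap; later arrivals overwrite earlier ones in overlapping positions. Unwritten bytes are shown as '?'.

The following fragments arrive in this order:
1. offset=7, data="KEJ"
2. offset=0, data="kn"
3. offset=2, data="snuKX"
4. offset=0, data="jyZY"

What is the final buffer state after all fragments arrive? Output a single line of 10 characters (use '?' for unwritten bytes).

Answer: jyZYuKXKEJ

Derivation:
Fragment 1: offset=7 data="KEJ" -> buffer=???????KEJ
Fragment 2: offset=0 data="kn" -> buffer=kn?????KEJ
Fragment 3: offset=2 data="snuKX" -> buffer=knsnuKXKEJ
Fragment 4: offset=0 data="jyZY" -> buffer=jyZYuKXKEJ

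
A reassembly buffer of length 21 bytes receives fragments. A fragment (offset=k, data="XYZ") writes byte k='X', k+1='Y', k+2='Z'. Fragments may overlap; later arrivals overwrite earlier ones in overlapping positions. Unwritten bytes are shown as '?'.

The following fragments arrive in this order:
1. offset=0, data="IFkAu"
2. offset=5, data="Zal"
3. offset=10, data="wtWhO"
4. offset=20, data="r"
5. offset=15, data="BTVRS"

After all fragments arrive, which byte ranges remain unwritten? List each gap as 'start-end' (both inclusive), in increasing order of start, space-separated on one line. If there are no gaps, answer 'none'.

Answer: 8-9

Derivation:
Fragment 1: offset=0 len=5
Fragment 2: offset=5 len=3
Fragment 3: offset=10 len=5
Fragment 4: offset=20 len=1
Fragment 5: offset=15 len=5
Gaps: 8-9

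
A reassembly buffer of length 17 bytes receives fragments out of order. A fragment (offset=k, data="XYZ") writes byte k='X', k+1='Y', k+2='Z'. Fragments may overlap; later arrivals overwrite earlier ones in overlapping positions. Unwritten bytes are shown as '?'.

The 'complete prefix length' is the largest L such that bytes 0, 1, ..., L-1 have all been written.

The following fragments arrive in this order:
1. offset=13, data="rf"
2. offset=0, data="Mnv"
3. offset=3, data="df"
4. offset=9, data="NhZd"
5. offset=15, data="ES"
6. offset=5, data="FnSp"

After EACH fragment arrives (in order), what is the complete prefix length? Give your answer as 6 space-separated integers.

Answer: 0 3 5 5 5 17

Derivation:
Fragment 1: offset=13 data="rf" -> buffer=?????????????rf?? -> prefix_len=0
Fragment 2: offset=0 data="Mnv" -> buffer=Mnv??????????rf?? -> prefix_len=3
Fragment 3: offset=3 data="df" -> buffer=Mnvdf????????rf?? -> prefix_len=5
Fragment 4: offset=9 data="NhZd" -> buffer=Mnvdf????NhZdrf?? -> prefix_len=5
Fragment 5: offset=15 data="ES" -> buffer=Mnvdf????NhZdrfES -> prefix_len=5
Fragment 6: offset=5 data="FnSp" -> buffer=MnvdfFnSpNhZdrfES -> prefix_len=17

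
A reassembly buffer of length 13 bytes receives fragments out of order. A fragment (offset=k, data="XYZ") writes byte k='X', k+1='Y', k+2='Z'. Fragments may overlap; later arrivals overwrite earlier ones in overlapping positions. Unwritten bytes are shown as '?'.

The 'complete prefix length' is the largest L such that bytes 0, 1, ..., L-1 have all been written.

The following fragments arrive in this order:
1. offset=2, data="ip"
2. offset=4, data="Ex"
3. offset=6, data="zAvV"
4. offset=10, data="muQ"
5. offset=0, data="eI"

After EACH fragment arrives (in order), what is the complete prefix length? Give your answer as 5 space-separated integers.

Answer: 0 0 0 0 13

Derivation:
Fragment 1: offset=2 data="ip" -> buffer=??ip????????? -> prefix_len=0
Fragment 2: offset=4 data="Ex" -> buffer=??ipEx??????? -> prefix_len=0
Fragment 3: offset=6 data="zAvV" -> buffer=??ipExzAvV??? -> prefix_len=0
Fragment 4: offset=10 data="muQ" -> buffer=??ipExzAvVmuQ -> prefix_len=0
Fragment 5: offset=0 data="eI" -> buffer=eIipExzAvVmuQ -> prefix_len=13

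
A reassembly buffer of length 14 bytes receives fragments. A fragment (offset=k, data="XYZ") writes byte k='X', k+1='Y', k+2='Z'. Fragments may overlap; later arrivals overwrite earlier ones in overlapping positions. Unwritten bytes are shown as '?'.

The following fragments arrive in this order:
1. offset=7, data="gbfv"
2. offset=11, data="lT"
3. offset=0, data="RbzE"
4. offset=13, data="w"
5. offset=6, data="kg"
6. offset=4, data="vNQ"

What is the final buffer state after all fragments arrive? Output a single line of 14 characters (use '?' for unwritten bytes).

Fragment 1: offset=7 data="gbfv" -> buffer=???????gbfv???
Fragment 2: offset=11 data="lT" -> buffer=???????gbfvlT?
Fragment 3: offset=0 data="RbzE" -> buffer=RbzE???gbfvlT?
Fragment 4: offset=13 data="w" -> buffer=RbzE???gbfvlTw
Fragment 5: offset=6 data="kg" -> buffer=RbzE??kgbfvlTw
Fragment 6: offset=4 data="vNQ" -> buffer=RbzEvNQgbfvlTw

Answer: RbzEvNQgbfvlTw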